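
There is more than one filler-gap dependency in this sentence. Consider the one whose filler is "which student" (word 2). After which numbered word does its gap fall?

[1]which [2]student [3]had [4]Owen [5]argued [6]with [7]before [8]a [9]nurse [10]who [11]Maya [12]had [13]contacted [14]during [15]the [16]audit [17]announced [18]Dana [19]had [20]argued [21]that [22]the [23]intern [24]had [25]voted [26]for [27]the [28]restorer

The displaced element is "which student" (word 2).
It functions as the object of the preposition "with" of "argued", so the gap sits immediately after word 6 ("with").
Base order: Owen had argued with which student before a nurse who Maya had contacted during the audit announced Dana had argued that the intern had voted for the restorer.

6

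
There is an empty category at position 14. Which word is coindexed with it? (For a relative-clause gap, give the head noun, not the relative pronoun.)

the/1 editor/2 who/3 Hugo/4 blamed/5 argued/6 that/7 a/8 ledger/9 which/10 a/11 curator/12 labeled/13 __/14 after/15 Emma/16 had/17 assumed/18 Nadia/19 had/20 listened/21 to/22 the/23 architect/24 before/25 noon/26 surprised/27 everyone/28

9

The gap at 14 is the object of "labeled", inside a relative clause.
The relative pronoun is "which" (word 10); it is bound by the head noun immediately before it.
Its filler is the head noun "ledger", at word 9.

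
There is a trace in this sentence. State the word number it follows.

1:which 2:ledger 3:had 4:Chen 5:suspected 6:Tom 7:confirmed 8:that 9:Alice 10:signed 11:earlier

The displaced element is "which ledger" (word 2).
It is linked across 2 clause boundaries (Ø → that).
It functions as the direct object of "signed", so the gap sits immediately after word 10 ("signed").
Base order: Chen had suspected Tom confirmed that Alice signed which ledger earlier.

10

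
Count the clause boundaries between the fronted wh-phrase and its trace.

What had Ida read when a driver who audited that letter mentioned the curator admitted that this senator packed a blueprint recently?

0

"what" originates inside the matrix clause — no clause boundary is crossed.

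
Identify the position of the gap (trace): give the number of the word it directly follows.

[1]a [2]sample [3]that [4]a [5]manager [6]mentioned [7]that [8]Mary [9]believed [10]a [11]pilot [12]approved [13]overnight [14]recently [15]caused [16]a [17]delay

12

The displaced element is "a sample" (word 2).
It is linked across 2 clause boundaries (that → Ø).
It functions as the direct object of "approved", so the gap sits immediately after word 12 ("approved").
Base order: A manager mentioned that Mary believed a pilot approved a sample overnight recently.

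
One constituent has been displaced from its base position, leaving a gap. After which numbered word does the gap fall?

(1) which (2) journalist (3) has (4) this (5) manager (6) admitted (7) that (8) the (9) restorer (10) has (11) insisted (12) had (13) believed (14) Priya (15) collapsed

11

The displaced element is "which journalist" (word 2).
It is linked across 2 clause boundaries (that → Ø).
It functions as the subject of "believed", so the gap sits immediately after word 11 ("insisted").
Base order: This manager has admitted that the restorer has insisted which journalist had believed Priya collapsed.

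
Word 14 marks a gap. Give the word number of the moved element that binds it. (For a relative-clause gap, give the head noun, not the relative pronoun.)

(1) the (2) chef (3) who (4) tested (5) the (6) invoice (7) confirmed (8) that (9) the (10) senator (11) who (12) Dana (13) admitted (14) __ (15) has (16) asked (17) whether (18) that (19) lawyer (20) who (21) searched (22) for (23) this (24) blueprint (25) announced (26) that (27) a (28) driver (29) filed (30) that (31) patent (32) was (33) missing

The gap at 14 is the subject of "asked", inside a relative clause.
The relative pronoun is "who" (word 11); it is bound by the head noun immediately before it.
Its filler is the head noun "senator", at word 10.

10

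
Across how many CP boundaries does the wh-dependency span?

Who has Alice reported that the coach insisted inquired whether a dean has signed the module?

"who" is extracted from the subject of "inquired".
Boundaries crossed, outermost first: [that], [Ø] — 2 in total.

2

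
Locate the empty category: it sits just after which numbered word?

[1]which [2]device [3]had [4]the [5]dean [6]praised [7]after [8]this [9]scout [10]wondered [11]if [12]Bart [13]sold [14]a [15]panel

The displaced element is "which device" (word 2).
It functions as the direct object of "praised", so the gap sits immediately after word 6 ("praised").
Base order: The dean had praised which device after this scout wondered if Bart sold a panel.

6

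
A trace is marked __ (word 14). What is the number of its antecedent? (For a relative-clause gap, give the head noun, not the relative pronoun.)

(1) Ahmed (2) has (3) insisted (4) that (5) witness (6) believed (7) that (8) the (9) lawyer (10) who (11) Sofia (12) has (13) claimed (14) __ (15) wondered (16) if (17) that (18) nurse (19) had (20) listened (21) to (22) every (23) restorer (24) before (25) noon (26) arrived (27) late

The gap at 14 is the subject of "wondered", inside a relative clause.
The relative pronoun is "who" (word 10); it is bound by the head noun immediately before it.
Its filler is the head noun "lawyer", at word 9.

9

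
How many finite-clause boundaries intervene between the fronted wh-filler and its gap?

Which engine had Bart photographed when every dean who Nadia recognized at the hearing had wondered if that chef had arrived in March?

0

"which engine" originates inside the matrix clause — no clause boundary is crossed.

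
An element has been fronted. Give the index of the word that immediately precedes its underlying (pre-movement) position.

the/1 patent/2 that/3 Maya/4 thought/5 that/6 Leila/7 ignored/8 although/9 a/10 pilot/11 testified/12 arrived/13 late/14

8

The displaced element is "the patent" (word 2).
It is linked across 1 clause boundary (that).
It functions as the direct object of "ignored", so the gap sits immediately after word 8 ("ignored").
Base order: Maya thought that Leila ignored the patent although a pilot testified.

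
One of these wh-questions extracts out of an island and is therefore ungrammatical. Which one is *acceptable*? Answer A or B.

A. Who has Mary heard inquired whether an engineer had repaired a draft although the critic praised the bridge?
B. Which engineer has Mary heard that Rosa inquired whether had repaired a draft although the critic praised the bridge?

A

In B, the wh-phrase is extracted from inside a wh-island (introduced by "whether"), which blocks movement.
In A, the extraction path crosses only that-complement boundaries, which are transparent.
So A is grammatical.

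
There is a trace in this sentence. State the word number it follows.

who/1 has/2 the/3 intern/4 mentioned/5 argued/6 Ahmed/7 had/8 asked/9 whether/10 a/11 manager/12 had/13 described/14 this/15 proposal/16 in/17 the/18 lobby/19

5

The displaced element is "who" (word 1).
It is linked across 1 clause boundary (Ø).
It functions as the subject of "argued", so the gap sits immediately after word 5 ("mentioned").
Base order: The intern has mentioned that who argued Ahmed had asked whether a manager had described this proposal in the lobby.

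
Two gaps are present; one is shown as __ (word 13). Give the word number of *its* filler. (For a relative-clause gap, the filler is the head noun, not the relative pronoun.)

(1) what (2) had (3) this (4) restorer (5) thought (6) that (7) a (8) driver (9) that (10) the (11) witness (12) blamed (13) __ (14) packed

The marked gap is inside the relative clause, the direct object of "blamed".
Its filler is the head noun "driver" (via "that"), at word 8.
(The other dependency links word 1 to a gap after word 14.)

8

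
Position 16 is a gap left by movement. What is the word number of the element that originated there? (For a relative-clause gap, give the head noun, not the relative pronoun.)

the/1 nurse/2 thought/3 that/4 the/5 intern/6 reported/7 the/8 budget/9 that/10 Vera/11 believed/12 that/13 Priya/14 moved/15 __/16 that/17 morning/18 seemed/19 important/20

9

The gap at 16 is the object of "moved", inside a relative clause.
The relative pronoun is "that" (word 10); it is bound by the head noun immediately before it.
Its filler is the head noun "budget", at word 9.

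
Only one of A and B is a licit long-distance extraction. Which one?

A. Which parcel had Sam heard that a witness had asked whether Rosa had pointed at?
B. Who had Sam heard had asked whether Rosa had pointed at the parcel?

In A, the wh-phrase is extracted from inside a wh-island (introduced by "whether"), which blocks movement.
In B, the extraction path crosses only that-complement boundaries, which are transparent.
So B is grammatical.

B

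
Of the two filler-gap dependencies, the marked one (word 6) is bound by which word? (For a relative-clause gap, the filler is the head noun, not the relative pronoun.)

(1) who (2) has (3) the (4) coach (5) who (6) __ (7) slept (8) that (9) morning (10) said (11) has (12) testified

The marked gap is inside the relative clause, the subject of "slept".
Its filler is the head noun "coach" (via "who"), at word 4.
(The other dependency links word 1 to a gap after word 10.)

4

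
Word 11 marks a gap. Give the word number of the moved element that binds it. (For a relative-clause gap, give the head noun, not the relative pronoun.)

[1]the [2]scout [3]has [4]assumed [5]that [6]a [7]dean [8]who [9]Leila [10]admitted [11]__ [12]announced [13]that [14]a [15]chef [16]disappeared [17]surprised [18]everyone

7

The gap at 11 is the subject of "announced", inside a relative clause.
The relative pronoun is "who" (word 8); it is bound by the head noun immediately before it.
Its filler is the head noun "dean", at word 7.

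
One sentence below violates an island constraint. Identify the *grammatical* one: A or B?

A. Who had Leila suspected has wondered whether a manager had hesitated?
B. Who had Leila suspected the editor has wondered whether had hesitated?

In B, the wh-phrase is extracted from inside a wh-island (introduced by "whether"), which blocks movement.
In A, the extraction path crosses only that-complement boundaries, which are transparent.
So A is grammatical.

A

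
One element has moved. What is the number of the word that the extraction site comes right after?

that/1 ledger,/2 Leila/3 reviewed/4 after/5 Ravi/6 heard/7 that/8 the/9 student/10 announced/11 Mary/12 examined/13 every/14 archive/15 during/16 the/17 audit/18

4

The displaced element is "that ledger" (word 2).
It functions as the direct object of "reviewed", so the gap sits immediately after word 4 ("reviewed").
Base order: Leila reviewed that ledger after Ravi heard that the student announced Mary examined every archive during the audit.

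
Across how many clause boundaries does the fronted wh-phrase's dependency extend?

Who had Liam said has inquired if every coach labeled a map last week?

"who" is extracted from the subject of "inquired".
Boundaries crossed, outermost first: [Ø] — 1 in total.

1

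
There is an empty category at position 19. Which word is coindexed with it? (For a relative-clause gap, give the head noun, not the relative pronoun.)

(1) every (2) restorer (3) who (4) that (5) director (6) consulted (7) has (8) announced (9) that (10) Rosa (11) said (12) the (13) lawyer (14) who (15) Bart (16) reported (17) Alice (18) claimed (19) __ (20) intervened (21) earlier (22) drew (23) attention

The gap at 19 is the subject of "intervened", inside a relative clause.
The relative pronoun is "who" (word 14); it is bound by the head noun immediately before it.
Its filler is the head noun "lawyer", at word 13.

13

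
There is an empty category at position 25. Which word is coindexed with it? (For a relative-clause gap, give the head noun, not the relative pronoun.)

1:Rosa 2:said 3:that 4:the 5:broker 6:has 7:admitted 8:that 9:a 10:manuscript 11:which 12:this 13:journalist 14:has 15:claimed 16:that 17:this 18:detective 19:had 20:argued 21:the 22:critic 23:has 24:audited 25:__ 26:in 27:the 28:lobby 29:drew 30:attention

The gap at 25 is the object of "audited", inside a relative clause.
The relative pronoun is "which" (word 11); it is bound by the head noun immediately before it.
Its filler is the head noun "manuscript", at word 10.

10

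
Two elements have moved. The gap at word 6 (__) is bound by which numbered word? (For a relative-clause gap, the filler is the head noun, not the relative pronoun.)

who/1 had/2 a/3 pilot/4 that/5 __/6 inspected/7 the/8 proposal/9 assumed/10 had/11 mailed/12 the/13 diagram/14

The marked gap is inside the relative clause, the subject of "inspected".
Its filler is the head noun "pilot" (via "that"), at word 4.
(The other dependency links word 1 to a gap after word 10.)

4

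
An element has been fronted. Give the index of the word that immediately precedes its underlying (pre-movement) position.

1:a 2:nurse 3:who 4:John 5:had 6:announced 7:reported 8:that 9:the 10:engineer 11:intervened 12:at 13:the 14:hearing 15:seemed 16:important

6

The displaced element is "a nurse" (word 2).
It is linked across 1 clause boundary (Ø).
It functions as the subject of "reported", so the gap sits immediately after word 6 ("announced").
Base order: John had announced that a nurse reported that the engineer intervened at the hearing.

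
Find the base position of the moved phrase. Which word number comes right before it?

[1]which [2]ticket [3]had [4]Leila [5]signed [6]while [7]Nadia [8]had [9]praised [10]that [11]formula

The displaced element is "which ticket" (word 2).
It functions as the direct object of "signed", so the gap sits immediately after word 5 ("signed").
Base order: Leila had signed which ticket while Nadia had praised that formula.

5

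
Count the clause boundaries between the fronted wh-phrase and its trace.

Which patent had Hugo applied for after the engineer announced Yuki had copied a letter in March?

0

"which patent" originates inside the matrix clause — no clause boundary is crossed.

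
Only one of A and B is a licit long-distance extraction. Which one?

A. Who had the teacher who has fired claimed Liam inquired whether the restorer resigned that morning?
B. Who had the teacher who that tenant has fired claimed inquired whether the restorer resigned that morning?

In A, the wh-phrase is extracted from inside a complex-NP island (relative clause) (introduced by "who"), which blocks movement.
In B, the extraction path crosses only that-complement boundaries, which are transparent.
So B is grammatical.

B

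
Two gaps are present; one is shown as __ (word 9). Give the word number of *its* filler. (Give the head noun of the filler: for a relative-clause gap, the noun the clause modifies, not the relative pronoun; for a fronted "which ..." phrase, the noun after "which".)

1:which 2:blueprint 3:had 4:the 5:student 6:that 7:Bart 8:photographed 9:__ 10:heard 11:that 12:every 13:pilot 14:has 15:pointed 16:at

5

The marked gap is inside the relative clause, the direct object of "photographed".
Its filler is the head noun "student" (via "that"), at word 5.
(The other dependency links word 2 to a gap after word 16.)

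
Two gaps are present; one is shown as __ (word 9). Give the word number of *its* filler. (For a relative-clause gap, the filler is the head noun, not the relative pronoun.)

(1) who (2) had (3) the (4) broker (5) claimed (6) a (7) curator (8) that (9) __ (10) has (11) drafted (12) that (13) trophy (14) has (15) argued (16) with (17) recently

7

The marked gap is inside the relative clause, the subject of "drafted".
Its filler is the head noun "curator" (via "that"), at word 7.
(The other dependency links word 1 to a gap after word 16.)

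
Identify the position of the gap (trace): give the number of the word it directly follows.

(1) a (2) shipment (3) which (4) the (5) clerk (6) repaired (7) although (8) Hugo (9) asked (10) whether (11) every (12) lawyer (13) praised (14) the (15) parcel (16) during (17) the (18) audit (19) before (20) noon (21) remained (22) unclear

The displaced element is "a shipment" (word 2).
It functions as the direct object of "repaired", so the gap sits immediately after word 6 ("repaired").
Base order: The clerk repaired a shipment although Hugo asked whether every lawyer praised the parcel during the audit before noon.

6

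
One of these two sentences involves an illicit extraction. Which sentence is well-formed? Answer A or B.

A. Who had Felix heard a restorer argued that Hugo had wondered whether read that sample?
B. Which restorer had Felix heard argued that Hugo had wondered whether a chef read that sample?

In A, the wh-phrase is extracted from inside a wh-island (introduced by "whether"), which blocks movement.
In B, the extraction path crosses only that-complement boundaries, which are transparent.
So B is grammatical.

B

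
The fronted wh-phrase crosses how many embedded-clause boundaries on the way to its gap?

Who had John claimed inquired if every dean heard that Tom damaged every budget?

"who" is extracted from the subject of "inquired".
Boundaries crossed, outermost first: [Ø] — 1 in total.

1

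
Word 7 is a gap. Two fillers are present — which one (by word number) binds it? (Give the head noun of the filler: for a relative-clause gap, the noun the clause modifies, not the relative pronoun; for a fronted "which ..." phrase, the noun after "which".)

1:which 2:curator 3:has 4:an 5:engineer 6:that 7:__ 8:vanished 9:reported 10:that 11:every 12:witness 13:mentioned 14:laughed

5

The marked gap is inside the relative clause, the subject of "vanished".
Its filler is the head noun "engineer" (via "that"), at word 5.
(The other dependency links word 2 to a gap after word 13.)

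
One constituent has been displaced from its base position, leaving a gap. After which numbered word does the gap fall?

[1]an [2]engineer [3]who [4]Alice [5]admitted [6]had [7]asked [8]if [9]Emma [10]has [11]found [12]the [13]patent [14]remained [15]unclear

The displaced element is "an engineer" (word 2).
It is linked across 1 clause boundary (Ø).
It functions as the subject of "asked", so the gap sits immediately after word 5 ("admitted").
Base order: Alice admitted that an engineer had asked if Emma has found the patent.

5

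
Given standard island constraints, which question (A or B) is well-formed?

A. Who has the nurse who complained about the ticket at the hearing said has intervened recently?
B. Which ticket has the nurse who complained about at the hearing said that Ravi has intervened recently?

A

In B, the wh-phrase is extracted from inside a complex-NP island (relative clause) (introduced by "who"), which blocks movement.
In A, the extraction path crosses only that-complement boundaries, which are transparent.
So A is grammatical.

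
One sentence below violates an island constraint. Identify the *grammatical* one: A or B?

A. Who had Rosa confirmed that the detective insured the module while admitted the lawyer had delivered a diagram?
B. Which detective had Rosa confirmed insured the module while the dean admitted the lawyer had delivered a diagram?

B

In A, the wh-phrase is extracted from inside an adjunct island (introduced by "while"), which blocks movement.
In B, the extraction path crosses only that-complement boundaries, which are transparent.
So B is grammatical.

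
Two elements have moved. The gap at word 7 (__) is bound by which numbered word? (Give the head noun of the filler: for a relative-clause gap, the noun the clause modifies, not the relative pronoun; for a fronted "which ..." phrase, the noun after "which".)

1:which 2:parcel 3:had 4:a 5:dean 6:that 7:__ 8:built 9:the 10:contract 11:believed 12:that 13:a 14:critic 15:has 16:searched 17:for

The marked gap is inside the relative clause, the subject of "built".
Its filler is the head noun "dean" (via "that"), at word 5.
(The other dependency links word 2 to a gap after word 17.)

5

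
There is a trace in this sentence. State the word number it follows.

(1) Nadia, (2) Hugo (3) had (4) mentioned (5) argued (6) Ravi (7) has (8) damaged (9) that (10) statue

4

The displaced element is "Nadia" (word 1).
It is linked across 1 clause boundary (Ø).
It functions as the subject of "argued", so the gap sits immediately after word 4 ("mentioned").
Base order: Hugo had mentioned that Nadia argued Ravi has damaged that statue.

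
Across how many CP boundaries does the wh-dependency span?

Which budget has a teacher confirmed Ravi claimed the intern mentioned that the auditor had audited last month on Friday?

3

"which budget" is extracted from the object of "audited".
Boundaries crossed, outermost first: [Ø], [Ø], [that] — 3 in total.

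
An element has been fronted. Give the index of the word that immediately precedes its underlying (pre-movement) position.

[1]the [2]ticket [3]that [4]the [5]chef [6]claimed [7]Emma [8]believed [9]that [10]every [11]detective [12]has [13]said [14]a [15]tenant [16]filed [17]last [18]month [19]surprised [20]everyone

The displaced element is "the ticket" (word 2).
It is linked across 3 clause boundaries (Ø → that → Ø).
It functions as the direct object of "filed", so the gap sits immediately after word 16 ("filed").
Base order: The chef claimed Emma believed that every detective has said a tenant filed the ticket last month.

16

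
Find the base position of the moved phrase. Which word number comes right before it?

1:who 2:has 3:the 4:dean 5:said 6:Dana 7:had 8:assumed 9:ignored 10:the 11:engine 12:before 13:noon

The displaced element is "who" (word 1).
It is linked across 2 clause boundaries (Ø → Ø).
It functions as the subject of "ignored", so the gap sits immediately after word 8 ("assumed").
Base order: The dean has said Dana had assumed that who ignored the engine before noon.

8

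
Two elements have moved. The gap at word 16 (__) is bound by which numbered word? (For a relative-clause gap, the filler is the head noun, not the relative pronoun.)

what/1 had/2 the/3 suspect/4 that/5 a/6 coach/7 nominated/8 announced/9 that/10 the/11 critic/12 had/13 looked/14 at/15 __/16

1

The marked gap is the object of the preposition "at" of "looked".
Its filler is the fronted wh-phrase "what", at word 1.
(The other dependency links word 4 to a gap after word 8.)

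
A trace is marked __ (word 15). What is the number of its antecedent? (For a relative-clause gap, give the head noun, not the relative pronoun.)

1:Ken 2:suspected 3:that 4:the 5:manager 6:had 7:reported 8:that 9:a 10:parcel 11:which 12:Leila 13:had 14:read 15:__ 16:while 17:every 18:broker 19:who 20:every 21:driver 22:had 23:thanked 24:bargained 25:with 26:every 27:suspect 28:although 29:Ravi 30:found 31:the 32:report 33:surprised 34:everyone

The gap at 15 is the object of "read", inside a relative clause.
The relative pronoun is "which" (word 11); it is bound by the head noun immediately before it.
Its filler is the head noun "parcel", at word 10.

10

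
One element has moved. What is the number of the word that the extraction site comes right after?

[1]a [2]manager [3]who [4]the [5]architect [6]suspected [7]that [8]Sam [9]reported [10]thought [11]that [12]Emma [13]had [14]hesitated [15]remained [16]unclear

The displaced element is "a manager" (word 2).
It is linked across 2 clause boundaries (that → Ø).
It functions as the subject of "thought", so the gap sits immediately after word 9 ("reported").
Base order: The architect suspected that Sam reported that a manager thought that Emma had hesitated.

9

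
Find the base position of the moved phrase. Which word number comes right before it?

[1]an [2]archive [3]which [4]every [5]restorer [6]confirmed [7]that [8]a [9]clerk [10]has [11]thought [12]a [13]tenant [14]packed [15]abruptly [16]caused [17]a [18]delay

The displaced element is "an archive" (word 2).
It is linked across 2 clause boundaries (that → Ø).
It functions as the direct object of "packed", so the gap sits immediately after word 14 ("packed").
Base order: Every restorer confirmed that a clerk has thought a tenant packed an archive abruptly.

14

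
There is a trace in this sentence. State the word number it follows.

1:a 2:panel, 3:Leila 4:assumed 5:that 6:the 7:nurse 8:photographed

The displaced element is "a panel" (word 2).
It is linked across 1 clause boundary (that).
It functions as the direct object of "photographed", so the gap sits immediately after word 8 ("photographed").
Base order: Leila assumed that the nurse photographed a panel.

8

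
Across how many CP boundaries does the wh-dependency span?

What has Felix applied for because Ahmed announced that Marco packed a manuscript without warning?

"what" originates inside the matrix clause — no clause boundary is crossed.

0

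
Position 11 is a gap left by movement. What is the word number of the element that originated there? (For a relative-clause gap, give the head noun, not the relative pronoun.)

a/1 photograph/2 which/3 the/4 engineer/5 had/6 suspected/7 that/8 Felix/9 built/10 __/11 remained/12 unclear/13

The gap at 11 is the object of "built", inside a relative clause.
The relative pronoun is "which" (word 3); it is bound by the head noun immediately before it.
Its filler is the head noun "photograph", at word 2.

2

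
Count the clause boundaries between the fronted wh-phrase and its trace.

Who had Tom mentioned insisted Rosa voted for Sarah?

1

"who" is extracted from the subject of "insisted".
Boundaries crossed, outermost first: [Ø] — 1 in total.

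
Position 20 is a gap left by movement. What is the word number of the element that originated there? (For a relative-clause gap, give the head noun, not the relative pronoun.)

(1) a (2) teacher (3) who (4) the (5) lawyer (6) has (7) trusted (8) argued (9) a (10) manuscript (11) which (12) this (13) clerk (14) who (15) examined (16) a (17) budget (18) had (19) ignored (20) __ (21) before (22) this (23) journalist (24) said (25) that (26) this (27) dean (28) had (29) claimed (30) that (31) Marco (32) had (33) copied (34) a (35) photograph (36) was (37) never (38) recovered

The gap at 20 is the object of "ignored", inside a relative clause.
The relative pronoun is "which" (word 11); it is bound by the head noun immediately before it.
Its filler is the head noun "manuscript", at word 10.

10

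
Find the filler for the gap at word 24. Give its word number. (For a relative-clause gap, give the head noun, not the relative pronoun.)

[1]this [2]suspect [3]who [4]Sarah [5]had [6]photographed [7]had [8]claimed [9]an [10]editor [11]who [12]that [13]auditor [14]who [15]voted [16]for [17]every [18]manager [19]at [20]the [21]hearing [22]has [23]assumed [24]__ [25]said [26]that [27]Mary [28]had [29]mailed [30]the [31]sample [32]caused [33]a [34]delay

The gap at 24 is the subject of "said", inside a relative clause.
The relative pronoun is "who" (word 11); it is bound by the head noun immediately before it.
Its filler is the head noun "editor", at word 10.

10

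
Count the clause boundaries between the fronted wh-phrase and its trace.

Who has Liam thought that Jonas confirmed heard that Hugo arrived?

2

"who" is extracted from the subject of "heard".
Boundaries crossed, outermost first: [that], [Ø] — 2 in total.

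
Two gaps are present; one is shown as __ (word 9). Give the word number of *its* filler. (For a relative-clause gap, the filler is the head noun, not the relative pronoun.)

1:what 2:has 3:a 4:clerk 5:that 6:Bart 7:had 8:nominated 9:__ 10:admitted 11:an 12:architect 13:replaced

4

The marked gap is inside the relative clause, the direct object of "nominated".
Its filler is the head noun "clerk" (via "that"), at word 4.
(The other dependency links word 1 to a gap after word 13.)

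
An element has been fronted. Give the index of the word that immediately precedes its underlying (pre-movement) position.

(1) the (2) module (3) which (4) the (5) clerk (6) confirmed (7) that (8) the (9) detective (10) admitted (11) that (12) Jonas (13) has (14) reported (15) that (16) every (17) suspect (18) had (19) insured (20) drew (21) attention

19

The displaced element is "the module" (word 2).
It is linked across 3 clause boundaries (that → that → that).
It functions as the direct object of "insured", so the gap sits immediately after word 19 ("insured").
Base order: The clerk confirmed that the detective admitted that Jonas has reported that every suspect had insured the module.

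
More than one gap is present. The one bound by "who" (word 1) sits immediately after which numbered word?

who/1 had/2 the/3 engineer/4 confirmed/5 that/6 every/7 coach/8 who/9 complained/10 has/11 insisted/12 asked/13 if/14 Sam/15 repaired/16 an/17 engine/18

12

The displaced element is "who" (word 1).
It is linked across 2 clause boundaries (that → Ø).
It functions as the subject of "asked", so the gap sits immediately after word 12 ("insisted").
Base order: The engineer had confirmed that every coach who complained has insisted that who asked if Sam repaired an engine.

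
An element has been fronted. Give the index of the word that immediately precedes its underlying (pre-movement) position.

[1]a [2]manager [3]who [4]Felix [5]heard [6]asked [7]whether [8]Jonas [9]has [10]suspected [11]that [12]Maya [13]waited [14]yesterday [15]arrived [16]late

The displaced element is "a manager" (word 2).
It is linked across 1 clause boundary (Ø).
It functions as the subject of "asked", so the gap sits immediately after word 5 ("heard").
Base order: Felix heard that a manager asked whether Jonas has suspected that Maya waited yesterday.

5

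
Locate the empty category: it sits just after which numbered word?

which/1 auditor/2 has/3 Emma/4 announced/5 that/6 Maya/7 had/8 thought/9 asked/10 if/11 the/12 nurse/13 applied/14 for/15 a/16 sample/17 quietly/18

The displaced element is "which auditor" (word 2).
It is linked across 2 clause boundaries (that → Ø).
It functions as the subject of "asked", so the gap sits immediately after word 9 ("thought").
Base order: Emma has announced that Maya had thought that which auditor asked if the nurse applied for a sample quietly.

9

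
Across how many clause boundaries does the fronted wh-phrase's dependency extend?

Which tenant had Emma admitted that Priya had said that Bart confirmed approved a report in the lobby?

3

"which tenant" is extracted from the subject of "approved".
Boundaries crossed, outermost first: [that], [that], [Ø] — 3 in total.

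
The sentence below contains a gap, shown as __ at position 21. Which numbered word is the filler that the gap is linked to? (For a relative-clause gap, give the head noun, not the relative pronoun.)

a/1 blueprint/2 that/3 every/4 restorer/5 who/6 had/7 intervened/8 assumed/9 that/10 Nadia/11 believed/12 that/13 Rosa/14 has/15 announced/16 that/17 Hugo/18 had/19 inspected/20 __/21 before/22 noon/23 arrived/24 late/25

The gap at 21 is the object of "inspected", inside a relative clause.
The relative pronoun is "that" (word 3); it is bound by the head noun immediately before it.
Its filler is the head noun "blueprint", at word 2.

2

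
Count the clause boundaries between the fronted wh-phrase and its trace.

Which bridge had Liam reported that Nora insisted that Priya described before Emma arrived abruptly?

2

"which bridge" is extracted from the object of "described".
Boundaries crossed, outermost first: [that], [that] — 2 in total.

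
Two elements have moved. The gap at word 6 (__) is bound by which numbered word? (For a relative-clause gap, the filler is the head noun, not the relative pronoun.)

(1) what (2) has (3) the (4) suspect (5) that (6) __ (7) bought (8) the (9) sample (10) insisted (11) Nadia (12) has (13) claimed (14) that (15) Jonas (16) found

4

The marked gap is inside the relative clause, the subject of "bought".
Its filler is the head noun "suspect" (via "that"), at word 4.
(The other dependency links word 1 to a gap after word 16.)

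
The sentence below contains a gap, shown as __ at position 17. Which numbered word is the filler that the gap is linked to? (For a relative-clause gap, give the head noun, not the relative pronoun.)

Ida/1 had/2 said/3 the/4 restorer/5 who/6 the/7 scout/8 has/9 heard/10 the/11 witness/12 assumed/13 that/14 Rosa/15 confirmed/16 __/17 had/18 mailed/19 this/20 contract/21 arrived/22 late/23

5

The gap at 17 is the subject of "mailed", inside a relative clause.
The relative pronoun is "who" (word 6); it is bound by the head noun immediately before it.
Its filler is the head noun "restorer", at word 5.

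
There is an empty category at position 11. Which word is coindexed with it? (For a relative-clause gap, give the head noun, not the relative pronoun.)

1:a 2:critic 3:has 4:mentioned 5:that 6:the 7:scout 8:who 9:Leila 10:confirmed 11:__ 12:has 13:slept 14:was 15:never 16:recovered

The gap at 11 is the subject of "slept", inside a relative clause.
The relative pronoun is "who" (word 8); it is bound by the head noun immediately before it.
Its filler is the head noun "scout", at word 7.

7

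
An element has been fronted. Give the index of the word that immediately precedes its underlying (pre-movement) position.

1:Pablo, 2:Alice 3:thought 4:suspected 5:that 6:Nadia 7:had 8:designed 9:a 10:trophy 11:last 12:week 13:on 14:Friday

The displaced element is "Pablo" (word 1).
It is linked across 1 clause boundary (Ø).
It functions as the subject of "suspected", so the gap sits immediately after word 3 ("thought").
Base order: Alice thought that Pablo suspected that Nadia had designed a trophy last week on Friday.

3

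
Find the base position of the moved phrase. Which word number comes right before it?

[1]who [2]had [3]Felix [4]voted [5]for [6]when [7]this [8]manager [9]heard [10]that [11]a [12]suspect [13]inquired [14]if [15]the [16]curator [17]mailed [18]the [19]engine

The displaced element is "who" (word 1).
It functions as the object of the preposition "for" of "voted", so the gap sits immediately after word 5 ("for").
Base order: Felix had voted for who when this manager heard that a suspect inquired if the curator mailed the engine.

5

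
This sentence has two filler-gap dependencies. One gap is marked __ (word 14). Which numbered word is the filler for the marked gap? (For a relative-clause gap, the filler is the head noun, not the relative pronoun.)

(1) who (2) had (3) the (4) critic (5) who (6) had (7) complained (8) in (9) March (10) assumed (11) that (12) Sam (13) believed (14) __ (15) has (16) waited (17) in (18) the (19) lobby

1

The marked gap is the subject of "waited".
Its filler is the fronted wh-phrase "who", at word 1.
(The other dependency links word 4 to a gap after word 5.)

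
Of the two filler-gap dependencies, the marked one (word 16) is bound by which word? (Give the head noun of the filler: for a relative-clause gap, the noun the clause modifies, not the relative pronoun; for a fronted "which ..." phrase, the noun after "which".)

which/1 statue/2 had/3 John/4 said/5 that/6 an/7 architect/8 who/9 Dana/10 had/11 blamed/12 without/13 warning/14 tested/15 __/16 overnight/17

2

The marked gap is the direct object of "tested".
Its filler is the fronted wh-phrase "which statue", at word 2.
(The other dependency links word 8 to a gap after word 12.)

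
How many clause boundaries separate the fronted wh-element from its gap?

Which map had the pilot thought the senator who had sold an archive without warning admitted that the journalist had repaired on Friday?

2

"which map" is extracted from the object of "repaired".
Boundaries crossed, outermost first: [Ø], [that] — 2 in total.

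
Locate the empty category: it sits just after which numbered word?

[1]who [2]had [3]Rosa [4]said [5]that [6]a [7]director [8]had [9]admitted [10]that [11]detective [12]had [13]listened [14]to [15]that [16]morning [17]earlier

The displaced element is "who" (word 1).
It is linked across 2 clause boundaries (that → Ø).
It functions as the object of the preposition "to" of "listened", so the gap sits immediately after word 14 ("to").
Base order: Rosa had said that a director had admitted that detective had listened to who that morning earlier.

14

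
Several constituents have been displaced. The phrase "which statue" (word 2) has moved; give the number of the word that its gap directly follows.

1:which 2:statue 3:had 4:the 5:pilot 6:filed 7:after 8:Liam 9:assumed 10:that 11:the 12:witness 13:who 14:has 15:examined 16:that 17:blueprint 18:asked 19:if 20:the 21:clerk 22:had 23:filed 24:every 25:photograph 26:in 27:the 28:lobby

The displaced element is "which statue" (word 2).
It functions as the direct object of "filed", so the gap sits immediately after word 6 ("filed").
Base order: The pilot had filed which statue after Liam assumed that the witness who has examined that blueprint asked if the clerk had filed every photograph in the lobby.

6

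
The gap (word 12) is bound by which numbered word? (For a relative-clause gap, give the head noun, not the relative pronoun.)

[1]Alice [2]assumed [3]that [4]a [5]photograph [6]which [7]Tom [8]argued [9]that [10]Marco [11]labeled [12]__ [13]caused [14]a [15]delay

The gap at 12 is the object of "labeled", inside a relative clause.
The relative pronoun is "which" (word 6); it is bound by the head noun immediately before it.
Its filler is the head noun "photograph", at word 5.

5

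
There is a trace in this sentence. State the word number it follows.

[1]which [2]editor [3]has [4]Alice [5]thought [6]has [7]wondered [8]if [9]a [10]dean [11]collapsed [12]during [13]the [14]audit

5

The displaced element is "which editor" (word 2).
It is linked across 1 clause boundary (Ø).
It functions as the subject of "wondered", so the gap sits immediately after word 5 ("thought").
Base order: Alice has thought that which editor has wondered if a dean collapsed during the audit.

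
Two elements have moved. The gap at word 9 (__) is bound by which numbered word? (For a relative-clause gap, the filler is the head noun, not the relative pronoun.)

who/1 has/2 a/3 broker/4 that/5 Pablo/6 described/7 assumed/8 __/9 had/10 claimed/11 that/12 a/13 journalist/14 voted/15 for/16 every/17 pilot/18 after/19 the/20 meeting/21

1

The marked gap is the subject of "claimed".
Its filler is the fronted wh-phrase "who", at word 1.
(The other dependency links word 4 to a gap after word 7.)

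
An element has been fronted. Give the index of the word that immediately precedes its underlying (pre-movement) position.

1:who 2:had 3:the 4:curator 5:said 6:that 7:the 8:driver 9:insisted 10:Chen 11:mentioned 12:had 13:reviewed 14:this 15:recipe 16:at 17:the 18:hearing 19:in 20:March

11

The displaced element is "who" (word 1).
It is linked across 3 clause boundaries (that → Ø → Ø).
It functions as the subject of "reviewed", so the gap sits immediately after word 11 ("mentioned").
Base order: The curator had said that the driver insisted Chen mentioned that who had reviewed this recipe at the hearing in March.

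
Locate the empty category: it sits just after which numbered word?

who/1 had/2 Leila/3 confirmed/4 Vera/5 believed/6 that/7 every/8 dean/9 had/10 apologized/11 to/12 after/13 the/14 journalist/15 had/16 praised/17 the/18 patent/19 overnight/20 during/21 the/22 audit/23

The displaced element is "who" (word 1).
It is linked across 2 clause boundaries (Ø → that).
It functions as the object of the preposition "to" of "apologized", so the gap sits immediately after word 12 ("to").
Base order: Leila had confirmed Vera believed that every dean had apologized to who after the journalist had praised the patent overnight during the audit.

12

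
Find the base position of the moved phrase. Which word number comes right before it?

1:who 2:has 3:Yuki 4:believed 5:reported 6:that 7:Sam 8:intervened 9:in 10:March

The displaced element is "who" (word 1).
It is linked across 1 clause boundary (Ø).
It functions as the subject of "reported", so the gap sits immediately after word 4 ("believed").
Base order: Yuki has believed that who reported that Sam intervened in March.

4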